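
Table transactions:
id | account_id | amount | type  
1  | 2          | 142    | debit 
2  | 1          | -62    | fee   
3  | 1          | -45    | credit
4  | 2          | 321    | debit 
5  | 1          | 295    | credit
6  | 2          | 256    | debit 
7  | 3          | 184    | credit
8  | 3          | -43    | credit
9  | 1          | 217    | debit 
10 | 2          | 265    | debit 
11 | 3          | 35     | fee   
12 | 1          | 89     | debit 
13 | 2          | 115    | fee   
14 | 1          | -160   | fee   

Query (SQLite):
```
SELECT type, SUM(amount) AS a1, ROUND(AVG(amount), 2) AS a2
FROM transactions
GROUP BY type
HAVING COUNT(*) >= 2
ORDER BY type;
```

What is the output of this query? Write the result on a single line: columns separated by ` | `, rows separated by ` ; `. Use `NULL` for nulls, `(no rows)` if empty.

credit | 391 | 97.75 ; debit | 1290 | 215 ; fee | -72 | -18

Group transactions by type.
Per group compute: SUM(amount), ROUND(AVG(amount), 2).
HAVING: drop groups with fewer than 2 rows.
  credit: ids {3, 5, 7, 8} → SUM(amount)=391, ROUND(AVG(amount), 2)=97.75
  debit: ids {1, 4, 6, 9, 10, 12} → SUM(amount)=1290, ROUND(AVG(amount), 2)=215
  fee: ids {2, 11, 13, 14} → SUM(amount)=-72, ROUND(AVG(amount), 2)=-18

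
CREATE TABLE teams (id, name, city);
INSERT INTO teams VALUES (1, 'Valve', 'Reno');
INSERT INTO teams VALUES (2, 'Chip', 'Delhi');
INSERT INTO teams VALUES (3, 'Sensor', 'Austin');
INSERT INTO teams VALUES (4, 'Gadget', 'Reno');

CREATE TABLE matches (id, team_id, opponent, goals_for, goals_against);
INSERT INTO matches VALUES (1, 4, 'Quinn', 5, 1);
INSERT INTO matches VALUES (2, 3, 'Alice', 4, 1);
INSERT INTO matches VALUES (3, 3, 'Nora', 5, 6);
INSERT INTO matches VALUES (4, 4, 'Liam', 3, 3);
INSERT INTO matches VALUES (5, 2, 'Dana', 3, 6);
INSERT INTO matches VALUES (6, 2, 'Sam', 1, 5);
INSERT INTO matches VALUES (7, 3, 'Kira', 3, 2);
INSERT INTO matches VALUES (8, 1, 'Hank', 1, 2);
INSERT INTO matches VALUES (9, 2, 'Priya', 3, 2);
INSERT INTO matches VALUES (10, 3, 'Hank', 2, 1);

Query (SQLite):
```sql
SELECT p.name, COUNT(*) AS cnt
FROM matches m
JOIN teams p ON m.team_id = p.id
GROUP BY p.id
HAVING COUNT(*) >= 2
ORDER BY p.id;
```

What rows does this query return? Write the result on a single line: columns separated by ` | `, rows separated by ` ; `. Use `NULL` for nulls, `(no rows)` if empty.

Join each matches row to its teams via team_id.
Group joined rows by teams.id; compute COUNT(*) per group.
HAVING: keep groups with count ≥ 2.
  1: ids {8} → COUNT(*)=1
  2: ids {5, 6, 9} → COUNT(*)=3
  3: ids {2, 3, 7, 10} → COUNT(*)=4
  4: ids {1, 4} → COUNT(*)=2

Chip | 3 ; Sensor | 4 ; Gadget | 2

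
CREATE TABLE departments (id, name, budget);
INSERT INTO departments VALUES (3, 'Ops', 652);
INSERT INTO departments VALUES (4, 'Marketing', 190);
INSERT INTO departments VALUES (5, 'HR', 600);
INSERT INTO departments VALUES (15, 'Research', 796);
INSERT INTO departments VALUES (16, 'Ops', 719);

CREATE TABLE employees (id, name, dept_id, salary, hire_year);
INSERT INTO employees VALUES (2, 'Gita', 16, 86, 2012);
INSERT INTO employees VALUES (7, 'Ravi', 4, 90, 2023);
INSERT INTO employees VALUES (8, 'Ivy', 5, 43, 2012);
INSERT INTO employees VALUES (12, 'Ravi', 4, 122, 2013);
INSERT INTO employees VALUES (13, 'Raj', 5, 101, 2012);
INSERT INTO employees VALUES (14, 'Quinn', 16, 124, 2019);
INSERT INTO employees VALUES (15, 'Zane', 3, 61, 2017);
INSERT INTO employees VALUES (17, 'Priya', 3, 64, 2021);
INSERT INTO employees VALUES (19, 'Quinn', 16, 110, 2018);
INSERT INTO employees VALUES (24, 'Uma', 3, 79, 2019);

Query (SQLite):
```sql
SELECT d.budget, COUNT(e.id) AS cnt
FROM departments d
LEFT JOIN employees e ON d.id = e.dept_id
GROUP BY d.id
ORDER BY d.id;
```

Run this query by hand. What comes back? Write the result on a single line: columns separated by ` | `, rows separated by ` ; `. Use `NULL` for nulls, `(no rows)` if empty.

652 | 3 ; 190 | 2 ; 600 | 2 ; 796 | 0 ; 719 | 3

LEFT JOIN keeps every departments row; unmatched ones get NULL for employees columns.
Group by departments.id and compute COUNT(e.id). COUNT(col) of an all-NULL group is 0.
  3: ids {15, 17, 24} → COUNT(e.id)=3
  4: ids {7, 12} → COUNT(e.id)=2
  5: ids {8, 13} → COUNT(e.id)=2
  15: ids {—} → COUNT(e.id)=0
  16: ids {2, 14, 19} → COUNT(e.id)=3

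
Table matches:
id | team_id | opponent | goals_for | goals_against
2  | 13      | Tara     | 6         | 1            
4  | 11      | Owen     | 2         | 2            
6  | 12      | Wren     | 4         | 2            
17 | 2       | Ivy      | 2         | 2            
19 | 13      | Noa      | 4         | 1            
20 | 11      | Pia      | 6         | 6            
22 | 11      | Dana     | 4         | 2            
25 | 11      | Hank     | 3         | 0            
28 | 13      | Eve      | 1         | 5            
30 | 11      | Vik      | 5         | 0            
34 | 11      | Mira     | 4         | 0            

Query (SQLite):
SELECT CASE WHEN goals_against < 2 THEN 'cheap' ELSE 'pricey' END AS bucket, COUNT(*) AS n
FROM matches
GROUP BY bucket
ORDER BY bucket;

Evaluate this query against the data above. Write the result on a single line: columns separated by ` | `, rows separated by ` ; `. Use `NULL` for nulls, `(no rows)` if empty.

Bucket rows by goals_against < 2 → 'cheap' else 'pricey'; count each bucket.

cheap | 5 ; pricey | 6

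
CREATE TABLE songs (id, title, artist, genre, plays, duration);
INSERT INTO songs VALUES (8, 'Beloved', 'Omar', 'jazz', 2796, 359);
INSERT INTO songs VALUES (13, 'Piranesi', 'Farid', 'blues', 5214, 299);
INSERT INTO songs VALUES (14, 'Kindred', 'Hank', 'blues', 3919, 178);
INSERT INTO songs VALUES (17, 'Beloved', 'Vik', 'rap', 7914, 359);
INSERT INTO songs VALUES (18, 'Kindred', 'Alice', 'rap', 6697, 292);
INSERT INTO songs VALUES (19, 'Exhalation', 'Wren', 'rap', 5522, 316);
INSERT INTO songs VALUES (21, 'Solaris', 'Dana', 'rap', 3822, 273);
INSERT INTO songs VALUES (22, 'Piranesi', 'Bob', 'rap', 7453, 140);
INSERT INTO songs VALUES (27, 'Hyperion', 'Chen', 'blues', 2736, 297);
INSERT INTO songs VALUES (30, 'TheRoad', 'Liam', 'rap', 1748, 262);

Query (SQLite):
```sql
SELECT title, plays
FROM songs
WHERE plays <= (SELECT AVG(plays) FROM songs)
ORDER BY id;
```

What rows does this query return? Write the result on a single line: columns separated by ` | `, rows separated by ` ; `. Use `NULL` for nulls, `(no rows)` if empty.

Scalar subquery: AVG(plays) over all songs rows = 4782.1.
Keep rows where plays <= that value.

Beloved | 2796 ; Kindred | 3919 ; Solaris | 3822 ; Hyperion | 2736 ; TheRoad | 1748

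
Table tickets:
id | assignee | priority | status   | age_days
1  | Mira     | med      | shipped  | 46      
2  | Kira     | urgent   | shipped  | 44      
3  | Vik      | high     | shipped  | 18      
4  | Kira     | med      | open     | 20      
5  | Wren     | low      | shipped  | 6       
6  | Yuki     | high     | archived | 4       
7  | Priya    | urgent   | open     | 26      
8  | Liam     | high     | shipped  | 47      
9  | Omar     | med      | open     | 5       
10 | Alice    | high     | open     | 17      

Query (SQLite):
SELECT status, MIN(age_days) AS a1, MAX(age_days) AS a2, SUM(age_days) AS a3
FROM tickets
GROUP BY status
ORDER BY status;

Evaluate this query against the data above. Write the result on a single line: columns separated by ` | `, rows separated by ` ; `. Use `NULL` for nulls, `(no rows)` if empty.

archived | 4 | 4 | 4 ; open | 5 | 26 | 68 ; shipped | 6 | 47 | 161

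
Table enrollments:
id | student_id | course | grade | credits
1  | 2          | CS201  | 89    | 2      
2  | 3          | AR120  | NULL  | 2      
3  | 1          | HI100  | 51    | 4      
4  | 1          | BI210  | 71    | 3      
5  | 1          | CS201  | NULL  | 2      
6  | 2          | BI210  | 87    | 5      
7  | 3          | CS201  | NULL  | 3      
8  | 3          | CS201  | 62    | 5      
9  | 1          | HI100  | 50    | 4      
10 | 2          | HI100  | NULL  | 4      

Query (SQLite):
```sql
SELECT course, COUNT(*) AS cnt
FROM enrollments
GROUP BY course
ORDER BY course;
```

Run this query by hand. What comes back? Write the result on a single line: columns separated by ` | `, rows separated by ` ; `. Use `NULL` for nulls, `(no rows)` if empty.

Partition enrollments by course; compute COUNT(*) within each group.
  AR120: ids {2} → COUNT(*)=1
  BI210: ids {4, 6} → COUNT(*)=2
  CS201: ids {1, 5, 7, 8} → COUNT(*)=4
  HI100: ids {3, 9, 10} → COUNT(*)=3

AR120 | 1 ; BI210 | 2 ; CS201 | 4 ; HI100 | 3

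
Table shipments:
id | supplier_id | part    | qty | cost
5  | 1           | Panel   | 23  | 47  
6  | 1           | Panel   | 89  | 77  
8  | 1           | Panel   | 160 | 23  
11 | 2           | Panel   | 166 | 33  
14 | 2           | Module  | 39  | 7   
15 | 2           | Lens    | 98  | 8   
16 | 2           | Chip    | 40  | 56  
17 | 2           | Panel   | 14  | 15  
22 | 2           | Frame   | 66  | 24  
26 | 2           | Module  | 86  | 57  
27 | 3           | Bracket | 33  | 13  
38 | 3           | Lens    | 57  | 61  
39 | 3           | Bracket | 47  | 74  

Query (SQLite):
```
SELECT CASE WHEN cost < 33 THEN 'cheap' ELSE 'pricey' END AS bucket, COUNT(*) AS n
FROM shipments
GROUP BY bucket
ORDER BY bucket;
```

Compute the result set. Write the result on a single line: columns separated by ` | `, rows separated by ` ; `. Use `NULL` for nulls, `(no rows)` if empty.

cheap | 6 ; pricey | 7

Bucket rows by cost < 33 → 'cheap' else 'pricey'; count each bucket.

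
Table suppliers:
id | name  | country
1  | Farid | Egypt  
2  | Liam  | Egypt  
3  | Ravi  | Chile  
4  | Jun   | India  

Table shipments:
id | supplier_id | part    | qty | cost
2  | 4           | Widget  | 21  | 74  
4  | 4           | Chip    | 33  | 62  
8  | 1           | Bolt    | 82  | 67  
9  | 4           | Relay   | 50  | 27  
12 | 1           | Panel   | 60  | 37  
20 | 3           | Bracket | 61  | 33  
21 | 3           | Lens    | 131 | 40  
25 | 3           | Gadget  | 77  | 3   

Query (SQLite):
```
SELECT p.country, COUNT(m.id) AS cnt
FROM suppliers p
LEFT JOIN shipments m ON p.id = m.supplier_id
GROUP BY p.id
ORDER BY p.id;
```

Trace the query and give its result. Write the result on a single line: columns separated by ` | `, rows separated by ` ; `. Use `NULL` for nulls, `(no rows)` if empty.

Egypt | 2 ; Egypt | 0 ; Chile | 3 ; India | 3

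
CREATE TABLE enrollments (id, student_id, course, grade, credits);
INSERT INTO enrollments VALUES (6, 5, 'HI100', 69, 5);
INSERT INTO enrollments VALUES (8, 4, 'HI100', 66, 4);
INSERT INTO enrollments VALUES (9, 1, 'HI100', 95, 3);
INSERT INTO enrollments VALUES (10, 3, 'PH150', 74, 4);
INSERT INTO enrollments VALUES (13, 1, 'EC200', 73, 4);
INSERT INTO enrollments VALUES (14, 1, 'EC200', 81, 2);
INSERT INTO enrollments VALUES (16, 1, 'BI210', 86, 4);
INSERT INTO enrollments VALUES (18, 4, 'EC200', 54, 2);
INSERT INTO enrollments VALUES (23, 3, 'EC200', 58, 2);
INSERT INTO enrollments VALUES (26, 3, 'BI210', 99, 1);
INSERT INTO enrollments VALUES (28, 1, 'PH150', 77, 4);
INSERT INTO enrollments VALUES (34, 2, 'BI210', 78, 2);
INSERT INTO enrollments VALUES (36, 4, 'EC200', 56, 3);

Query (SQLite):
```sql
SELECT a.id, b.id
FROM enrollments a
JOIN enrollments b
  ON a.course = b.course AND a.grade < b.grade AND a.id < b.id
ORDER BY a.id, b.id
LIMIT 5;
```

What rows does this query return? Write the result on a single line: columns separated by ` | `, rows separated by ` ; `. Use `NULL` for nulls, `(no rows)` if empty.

Pairs (a,b) with same course, a.grade < b.grade, a.id < b.id.
course groups: BI210:{16,26,34} EC200:{13,14,18,23,36} HI100:{6,8,9} PH150:{10,28}
Ordered by (a.id, b.id); first 5.

6 | 9 ; 8 | 9 ; 10 | 28 ; 13 | 14 ; 16 | 26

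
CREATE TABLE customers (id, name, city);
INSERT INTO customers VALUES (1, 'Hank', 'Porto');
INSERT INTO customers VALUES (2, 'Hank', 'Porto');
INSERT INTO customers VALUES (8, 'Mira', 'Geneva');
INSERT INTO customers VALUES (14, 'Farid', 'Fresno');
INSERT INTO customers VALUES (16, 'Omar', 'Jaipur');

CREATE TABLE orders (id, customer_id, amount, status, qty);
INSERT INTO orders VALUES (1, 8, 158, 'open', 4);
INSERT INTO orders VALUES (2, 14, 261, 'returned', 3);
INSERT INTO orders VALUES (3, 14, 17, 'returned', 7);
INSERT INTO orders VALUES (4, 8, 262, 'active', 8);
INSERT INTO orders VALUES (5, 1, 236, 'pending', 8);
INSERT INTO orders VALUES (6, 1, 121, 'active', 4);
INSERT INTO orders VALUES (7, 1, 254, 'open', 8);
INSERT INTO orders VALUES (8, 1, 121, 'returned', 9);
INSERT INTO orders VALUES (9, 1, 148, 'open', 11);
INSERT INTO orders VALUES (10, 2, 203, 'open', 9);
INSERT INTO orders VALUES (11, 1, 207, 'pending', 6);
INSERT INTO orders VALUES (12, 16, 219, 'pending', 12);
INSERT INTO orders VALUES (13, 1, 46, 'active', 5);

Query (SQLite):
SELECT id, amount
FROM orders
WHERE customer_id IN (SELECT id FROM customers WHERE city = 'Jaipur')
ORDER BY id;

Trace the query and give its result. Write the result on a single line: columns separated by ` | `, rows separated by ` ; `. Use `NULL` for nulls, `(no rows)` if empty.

Inner query: customers.id where city = 'Jaipur'.
Outer: keep orders rows whose customer_id is in that set.
Inner query → {16}

12 | 219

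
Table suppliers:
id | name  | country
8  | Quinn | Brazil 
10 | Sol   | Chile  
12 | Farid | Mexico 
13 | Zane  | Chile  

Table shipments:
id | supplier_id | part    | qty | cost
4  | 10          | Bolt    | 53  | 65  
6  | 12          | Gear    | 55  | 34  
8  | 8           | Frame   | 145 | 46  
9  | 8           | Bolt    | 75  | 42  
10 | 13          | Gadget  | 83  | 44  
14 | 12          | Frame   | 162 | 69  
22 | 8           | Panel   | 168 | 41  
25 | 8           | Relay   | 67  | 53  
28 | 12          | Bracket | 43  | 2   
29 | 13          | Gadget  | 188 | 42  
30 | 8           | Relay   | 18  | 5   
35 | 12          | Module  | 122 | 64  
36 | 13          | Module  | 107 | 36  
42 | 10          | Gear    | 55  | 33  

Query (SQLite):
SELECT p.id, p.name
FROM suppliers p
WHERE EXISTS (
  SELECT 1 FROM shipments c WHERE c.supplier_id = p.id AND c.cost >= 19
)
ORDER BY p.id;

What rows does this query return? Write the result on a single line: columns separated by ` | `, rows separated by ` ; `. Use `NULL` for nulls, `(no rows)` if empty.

For each suppliers row, check whether any shipments with matching supplier_id has cost >= 19.
Keep rows where that is true.

8 | Quinn ; 10 | Sol ; 12 | Farid ; 13 | Zane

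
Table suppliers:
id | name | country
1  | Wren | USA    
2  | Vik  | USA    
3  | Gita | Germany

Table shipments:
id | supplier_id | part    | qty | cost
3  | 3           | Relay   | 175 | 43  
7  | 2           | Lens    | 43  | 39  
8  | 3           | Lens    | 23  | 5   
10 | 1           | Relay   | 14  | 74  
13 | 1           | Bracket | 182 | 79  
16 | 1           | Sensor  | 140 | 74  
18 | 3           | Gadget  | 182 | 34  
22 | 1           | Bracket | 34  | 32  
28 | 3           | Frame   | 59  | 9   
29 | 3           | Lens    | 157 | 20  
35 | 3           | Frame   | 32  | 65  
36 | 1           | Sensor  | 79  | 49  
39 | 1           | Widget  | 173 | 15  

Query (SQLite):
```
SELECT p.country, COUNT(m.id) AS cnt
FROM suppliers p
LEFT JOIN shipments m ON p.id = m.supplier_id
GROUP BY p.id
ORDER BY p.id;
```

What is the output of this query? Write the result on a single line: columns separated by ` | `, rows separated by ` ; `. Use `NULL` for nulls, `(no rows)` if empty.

USA | 6 ; USA | 1 ; Germany | 6

LEFT JOIN keeps every suppliers row; unmatched ones get NULL for shipments columns.
Group by suppliers.id and compute COUNT(m.id). COUNT(col) of an all-NULL group is 0.
  1: ids {10, 13, 16, 22, 36, 39} → COUNT(m.id)=6
  2: ids {7} → COUNT(m.id)=1
  3: ids {3, 8, 18, 28, 29, 35} → COUNT(m.id)=6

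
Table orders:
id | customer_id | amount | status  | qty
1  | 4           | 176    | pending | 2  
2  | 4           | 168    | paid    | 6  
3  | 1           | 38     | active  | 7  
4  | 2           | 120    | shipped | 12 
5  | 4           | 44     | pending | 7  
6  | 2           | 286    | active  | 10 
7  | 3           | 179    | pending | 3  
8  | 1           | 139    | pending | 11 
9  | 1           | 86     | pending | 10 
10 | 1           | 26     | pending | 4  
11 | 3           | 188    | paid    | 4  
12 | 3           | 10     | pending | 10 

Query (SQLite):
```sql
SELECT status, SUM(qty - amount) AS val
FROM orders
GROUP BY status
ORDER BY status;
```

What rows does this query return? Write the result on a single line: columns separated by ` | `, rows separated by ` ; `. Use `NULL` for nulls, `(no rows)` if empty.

active | -307 ; paid | -346 ; pending | -613 ; shipped | -108

For each row compute qty - amount.
Group by status; take SUM of the expression per group.
  active: ids {3, 6} → SUM(qty - amount)=-307
  paid: ids {2, 11} → SUM(qty - amount)=-346
  pending: ids {1, 5, 7, 8, 9, 10, 12} → SUM(qty - amount)=-613
  shipped: ids {4} → SUM(qty - amount)=-108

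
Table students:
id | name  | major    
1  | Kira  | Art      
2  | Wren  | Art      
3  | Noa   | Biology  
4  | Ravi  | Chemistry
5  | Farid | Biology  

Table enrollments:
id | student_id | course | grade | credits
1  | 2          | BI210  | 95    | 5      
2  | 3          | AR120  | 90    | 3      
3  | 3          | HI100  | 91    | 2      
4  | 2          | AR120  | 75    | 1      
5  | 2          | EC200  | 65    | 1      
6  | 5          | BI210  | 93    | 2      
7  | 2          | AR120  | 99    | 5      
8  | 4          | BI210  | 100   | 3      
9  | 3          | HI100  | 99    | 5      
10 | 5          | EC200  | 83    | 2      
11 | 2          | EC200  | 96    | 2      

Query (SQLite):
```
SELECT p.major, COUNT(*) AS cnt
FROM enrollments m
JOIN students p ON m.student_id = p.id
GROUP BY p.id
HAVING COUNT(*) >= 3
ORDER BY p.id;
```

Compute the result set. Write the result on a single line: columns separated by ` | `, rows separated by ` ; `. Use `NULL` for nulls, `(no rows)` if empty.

Art | 5 ; Biology | 3

Join each enrollments row to its students via student_id.
Group joined rows by students.id; compute COUNT(*) per group.
HAVING: keep groups with count ≥ 3.
  2: ids {1, 4, 5, 7, 11} → COUNT(*)=5
  3: ids {2, 3, 9} → COUNT(*)=3
  4: ids {8} → COUNT(*)=1
  5: ids {6, 10} → COUNT(*)=2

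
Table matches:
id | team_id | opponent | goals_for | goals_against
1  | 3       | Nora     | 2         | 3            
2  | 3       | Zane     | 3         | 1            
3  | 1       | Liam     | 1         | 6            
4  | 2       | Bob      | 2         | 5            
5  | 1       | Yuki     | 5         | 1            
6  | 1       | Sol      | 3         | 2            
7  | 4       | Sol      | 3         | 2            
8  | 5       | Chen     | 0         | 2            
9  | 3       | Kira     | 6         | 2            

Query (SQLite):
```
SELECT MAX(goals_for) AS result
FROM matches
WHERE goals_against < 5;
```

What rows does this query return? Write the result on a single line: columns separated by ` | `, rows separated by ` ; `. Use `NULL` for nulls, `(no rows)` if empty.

6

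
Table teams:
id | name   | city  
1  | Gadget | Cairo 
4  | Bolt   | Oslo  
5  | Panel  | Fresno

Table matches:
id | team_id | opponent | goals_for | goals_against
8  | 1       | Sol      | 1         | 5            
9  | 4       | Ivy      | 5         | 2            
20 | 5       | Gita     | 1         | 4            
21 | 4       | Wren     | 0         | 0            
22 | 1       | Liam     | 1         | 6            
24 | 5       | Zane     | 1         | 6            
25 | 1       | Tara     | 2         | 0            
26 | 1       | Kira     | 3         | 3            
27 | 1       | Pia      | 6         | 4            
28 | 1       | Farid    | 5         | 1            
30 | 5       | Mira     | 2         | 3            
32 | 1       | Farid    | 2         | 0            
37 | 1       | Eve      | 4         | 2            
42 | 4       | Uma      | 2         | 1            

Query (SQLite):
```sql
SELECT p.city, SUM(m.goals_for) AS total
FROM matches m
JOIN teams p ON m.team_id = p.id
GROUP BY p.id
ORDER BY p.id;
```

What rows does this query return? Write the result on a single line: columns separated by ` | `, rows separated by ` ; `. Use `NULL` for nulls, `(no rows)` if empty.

Cairo | 24 ; Oslo | 7 ; Fresno | 4

Join each matches row to its teams via team_id.
Group joined rows by teams.id; compute SUM(m.goals_for) per group.
  1: ids {8, 22, 25, 26, 27, 28, 32, 37} → SUM(m.goals_for)=24
  4: ids {9, 21, 42} → SUM(m.goals_for)=7
  5: ids {20, 24, 30} → SUM(m.goals_for)=4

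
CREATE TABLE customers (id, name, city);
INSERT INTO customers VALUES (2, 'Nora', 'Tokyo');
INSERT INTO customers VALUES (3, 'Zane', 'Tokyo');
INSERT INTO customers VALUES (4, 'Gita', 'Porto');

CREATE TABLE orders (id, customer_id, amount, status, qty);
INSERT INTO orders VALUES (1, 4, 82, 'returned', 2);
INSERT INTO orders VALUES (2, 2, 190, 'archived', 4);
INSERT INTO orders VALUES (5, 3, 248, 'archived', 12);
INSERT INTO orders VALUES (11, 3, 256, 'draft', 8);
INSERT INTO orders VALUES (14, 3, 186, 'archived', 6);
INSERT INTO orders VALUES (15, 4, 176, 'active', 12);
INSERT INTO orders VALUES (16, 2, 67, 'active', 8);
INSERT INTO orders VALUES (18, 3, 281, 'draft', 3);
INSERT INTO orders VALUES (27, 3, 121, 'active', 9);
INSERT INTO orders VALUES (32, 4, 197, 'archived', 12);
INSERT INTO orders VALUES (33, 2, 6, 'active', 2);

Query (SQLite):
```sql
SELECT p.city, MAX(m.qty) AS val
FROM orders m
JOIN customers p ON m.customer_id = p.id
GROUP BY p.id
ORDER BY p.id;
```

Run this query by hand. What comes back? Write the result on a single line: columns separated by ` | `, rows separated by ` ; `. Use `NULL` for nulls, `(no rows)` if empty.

Join each orders row to its customers via customer_id.
Group joined rows by customers.id; compute MAX(m.qty) per group.
  2: ids {2, 16, 33} → MAX(m.qty)=8
  3: ids {5, 11, 14, 18, 27} → MAX(m.qty)=12
  4: ids {1, 15, 32} → MAX(m.qty)=12

Tokyo | 8 ; Tokyo | 12 ; Porto | 12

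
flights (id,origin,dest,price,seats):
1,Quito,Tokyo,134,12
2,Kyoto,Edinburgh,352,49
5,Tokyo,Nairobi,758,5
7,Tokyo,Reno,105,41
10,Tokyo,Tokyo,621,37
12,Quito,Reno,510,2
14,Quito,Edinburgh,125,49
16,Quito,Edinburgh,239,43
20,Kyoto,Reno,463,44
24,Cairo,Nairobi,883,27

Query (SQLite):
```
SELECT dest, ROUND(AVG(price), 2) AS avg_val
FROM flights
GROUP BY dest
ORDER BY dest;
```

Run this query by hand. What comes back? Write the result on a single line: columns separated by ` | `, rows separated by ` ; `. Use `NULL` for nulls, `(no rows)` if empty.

Partition flights by dest; compute ROUND(AVG(price), 2) within each group.
  Edinburgh: ids {2, 14, 16} → ROUND(AVG(price), 2)=238.67
  Nairobi: ids {5, 24} → ROUND(AVG(price), 2)=820.5
  Reno: ids {7, 12, 20} → ROUND(AVG(price), 2)=359.33
  Tokyo: ids {1, 10} → ROUND(AVG(price), 2)=377.5

Edinburgh | 238.67 ; Nairobi | 820.5 ; Reno | 359.33 ; Tokyo | 377.5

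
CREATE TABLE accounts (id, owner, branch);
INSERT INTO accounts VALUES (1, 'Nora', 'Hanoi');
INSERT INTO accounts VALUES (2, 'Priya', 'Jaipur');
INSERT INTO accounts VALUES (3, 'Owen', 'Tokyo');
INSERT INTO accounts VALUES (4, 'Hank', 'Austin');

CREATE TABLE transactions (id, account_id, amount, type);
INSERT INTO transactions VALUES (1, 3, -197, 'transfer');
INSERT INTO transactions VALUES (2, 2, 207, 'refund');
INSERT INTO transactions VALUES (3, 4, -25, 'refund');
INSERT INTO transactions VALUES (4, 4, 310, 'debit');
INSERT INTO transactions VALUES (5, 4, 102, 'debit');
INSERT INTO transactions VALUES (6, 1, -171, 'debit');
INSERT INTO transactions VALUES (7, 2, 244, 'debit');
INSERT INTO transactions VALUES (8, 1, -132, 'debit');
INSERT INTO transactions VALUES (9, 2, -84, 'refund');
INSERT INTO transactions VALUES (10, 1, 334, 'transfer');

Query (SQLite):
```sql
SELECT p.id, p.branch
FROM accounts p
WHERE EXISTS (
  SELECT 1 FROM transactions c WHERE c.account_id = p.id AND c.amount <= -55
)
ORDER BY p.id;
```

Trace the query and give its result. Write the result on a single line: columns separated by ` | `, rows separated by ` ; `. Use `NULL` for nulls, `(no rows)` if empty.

1 | Hanoi ; 2 | Jaipur ; 3 | Tokyo

For each accounts row, check whether any transactions with matching account_id has amount <= -55.
Keep rows where that is true.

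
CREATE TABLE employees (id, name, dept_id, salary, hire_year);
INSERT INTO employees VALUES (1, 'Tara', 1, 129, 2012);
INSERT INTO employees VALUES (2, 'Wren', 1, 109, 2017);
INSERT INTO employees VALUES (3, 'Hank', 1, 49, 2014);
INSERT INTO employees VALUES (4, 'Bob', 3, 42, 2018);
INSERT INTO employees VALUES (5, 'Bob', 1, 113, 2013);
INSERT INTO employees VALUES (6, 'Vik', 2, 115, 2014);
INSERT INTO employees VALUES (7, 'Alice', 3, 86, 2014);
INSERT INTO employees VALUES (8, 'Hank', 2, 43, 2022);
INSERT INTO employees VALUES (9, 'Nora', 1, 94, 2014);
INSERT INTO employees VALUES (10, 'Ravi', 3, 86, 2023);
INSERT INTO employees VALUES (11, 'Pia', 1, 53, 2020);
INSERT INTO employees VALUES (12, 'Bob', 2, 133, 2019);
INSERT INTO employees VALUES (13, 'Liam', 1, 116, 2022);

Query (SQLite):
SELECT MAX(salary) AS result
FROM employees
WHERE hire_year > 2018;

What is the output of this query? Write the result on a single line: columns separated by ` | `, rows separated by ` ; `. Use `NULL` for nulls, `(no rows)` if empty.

Rows where hire_year > 2018 → salary values: [43, 86, 53, 133, 116].
MAX of non-NULL values = 133.

133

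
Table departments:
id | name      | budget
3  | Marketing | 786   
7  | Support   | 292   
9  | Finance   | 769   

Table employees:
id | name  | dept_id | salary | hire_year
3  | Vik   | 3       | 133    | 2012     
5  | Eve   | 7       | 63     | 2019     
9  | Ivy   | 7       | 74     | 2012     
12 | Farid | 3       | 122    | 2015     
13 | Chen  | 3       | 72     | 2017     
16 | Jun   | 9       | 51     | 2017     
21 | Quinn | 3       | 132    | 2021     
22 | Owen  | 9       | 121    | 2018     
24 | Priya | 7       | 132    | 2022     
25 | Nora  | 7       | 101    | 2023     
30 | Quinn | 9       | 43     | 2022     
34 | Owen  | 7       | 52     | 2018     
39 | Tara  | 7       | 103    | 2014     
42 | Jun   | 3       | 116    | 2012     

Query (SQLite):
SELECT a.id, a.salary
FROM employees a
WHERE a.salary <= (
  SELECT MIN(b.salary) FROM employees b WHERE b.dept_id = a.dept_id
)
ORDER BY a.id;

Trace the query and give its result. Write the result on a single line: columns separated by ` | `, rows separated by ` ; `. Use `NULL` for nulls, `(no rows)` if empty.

13 | 72 ; 30 | 43 ; 34 | 52

For each employees row a, compute MIN(salary) over rows sharing a.dept_id.
Keep row a if a.salary <= that per-group MIN.
  dept_id=3: MIN(salary) = 72
  dept_id=7: MIN(salary) = 52
  dept_id=9: MIN(salary) = 43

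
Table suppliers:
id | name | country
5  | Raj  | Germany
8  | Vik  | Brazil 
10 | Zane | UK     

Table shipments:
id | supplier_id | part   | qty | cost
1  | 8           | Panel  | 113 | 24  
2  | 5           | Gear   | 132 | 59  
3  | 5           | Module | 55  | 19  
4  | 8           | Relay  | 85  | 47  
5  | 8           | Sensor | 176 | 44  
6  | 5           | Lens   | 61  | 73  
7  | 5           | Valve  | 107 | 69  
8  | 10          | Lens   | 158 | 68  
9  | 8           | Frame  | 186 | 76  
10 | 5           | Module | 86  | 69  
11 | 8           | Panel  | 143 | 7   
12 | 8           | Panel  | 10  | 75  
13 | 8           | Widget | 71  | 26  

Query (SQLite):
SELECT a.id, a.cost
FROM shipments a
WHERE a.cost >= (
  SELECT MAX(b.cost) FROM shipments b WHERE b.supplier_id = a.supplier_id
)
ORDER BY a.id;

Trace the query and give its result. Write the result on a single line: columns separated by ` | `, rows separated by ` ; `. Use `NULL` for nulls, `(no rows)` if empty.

For each shipments row a, compute MAX(cost) over rows sharing a.supplier_id.
Keep row a if a.cost >= that per-group MAX.
  supplier_id=5: MAX(cost) = 73
  supplier_id=8: MAX(cost) = 76
  supplier_id=10: MAX(cost) = 68

6 | 73 ; 8 | 68 ; 9 | 76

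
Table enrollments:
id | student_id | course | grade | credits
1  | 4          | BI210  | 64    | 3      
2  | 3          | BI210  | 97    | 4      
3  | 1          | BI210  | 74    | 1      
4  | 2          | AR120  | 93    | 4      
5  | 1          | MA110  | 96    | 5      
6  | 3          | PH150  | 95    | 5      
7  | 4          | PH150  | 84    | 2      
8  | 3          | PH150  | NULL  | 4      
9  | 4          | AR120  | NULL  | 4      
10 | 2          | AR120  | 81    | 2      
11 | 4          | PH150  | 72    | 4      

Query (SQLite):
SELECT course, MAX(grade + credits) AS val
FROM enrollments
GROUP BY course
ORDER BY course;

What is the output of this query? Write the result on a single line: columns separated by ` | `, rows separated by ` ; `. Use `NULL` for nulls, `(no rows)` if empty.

AR120 | 97 ; BI210 | 101 ; MA110 | 101 ; PH150 | 100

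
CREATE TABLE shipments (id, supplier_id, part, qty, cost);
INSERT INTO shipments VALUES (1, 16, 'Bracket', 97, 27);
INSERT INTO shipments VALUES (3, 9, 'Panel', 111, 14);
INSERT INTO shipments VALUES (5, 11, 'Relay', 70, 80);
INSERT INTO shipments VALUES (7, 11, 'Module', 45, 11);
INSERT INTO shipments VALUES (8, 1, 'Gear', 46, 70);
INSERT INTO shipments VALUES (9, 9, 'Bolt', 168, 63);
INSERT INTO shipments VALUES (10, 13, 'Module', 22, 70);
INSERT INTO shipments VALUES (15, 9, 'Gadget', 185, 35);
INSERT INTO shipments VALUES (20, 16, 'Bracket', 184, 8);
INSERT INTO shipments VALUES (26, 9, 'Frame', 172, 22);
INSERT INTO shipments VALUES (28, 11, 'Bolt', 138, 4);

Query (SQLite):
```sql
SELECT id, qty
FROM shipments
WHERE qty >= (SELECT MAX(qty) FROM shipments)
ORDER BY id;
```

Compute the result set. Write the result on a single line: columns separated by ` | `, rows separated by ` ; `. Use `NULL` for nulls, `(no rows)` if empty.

15 | 185

Scalar subquery: MAX(qty) over all shipments rows = 185.
Keep rows where qty >= that value.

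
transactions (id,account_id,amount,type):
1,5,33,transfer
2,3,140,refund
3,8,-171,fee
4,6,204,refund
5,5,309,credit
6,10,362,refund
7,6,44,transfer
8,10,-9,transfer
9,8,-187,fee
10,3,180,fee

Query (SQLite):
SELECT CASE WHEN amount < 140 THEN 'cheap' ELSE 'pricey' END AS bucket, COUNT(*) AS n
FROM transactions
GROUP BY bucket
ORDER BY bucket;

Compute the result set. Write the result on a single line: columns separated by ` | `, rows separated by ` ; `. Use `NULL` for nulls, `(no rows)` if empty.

cheap | 5 ; pricey | 5

Bucket rows by amount < 140 → 'cheap' else 'pricey'; count each bucket.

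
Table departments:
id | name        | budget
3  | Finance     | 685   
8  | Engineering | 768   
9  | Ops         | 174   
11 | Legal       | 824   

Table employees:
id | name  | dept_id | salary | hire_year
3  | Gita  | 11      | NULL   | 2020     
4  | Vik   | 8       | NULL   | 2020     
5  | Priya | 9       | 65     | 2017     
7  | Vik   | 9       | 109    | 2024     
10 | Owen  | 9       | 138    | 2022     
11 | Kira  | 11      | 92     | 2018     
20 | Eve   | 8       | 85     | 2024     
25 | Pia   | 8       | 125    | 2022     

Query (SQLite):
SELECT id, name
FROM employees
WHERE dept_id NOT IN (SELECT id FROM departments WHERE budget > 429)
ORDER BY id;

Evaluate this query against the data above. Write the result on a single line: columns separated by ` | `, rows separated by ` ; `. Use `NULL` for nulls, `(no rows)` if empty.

Inner query: departments.id where budget > 429.
Outer: keep employees rows whose dept_id is not in that set.
Inner query → {3, 8, 11}

5 | Priya ; 7 | Vik ; 10 | Owen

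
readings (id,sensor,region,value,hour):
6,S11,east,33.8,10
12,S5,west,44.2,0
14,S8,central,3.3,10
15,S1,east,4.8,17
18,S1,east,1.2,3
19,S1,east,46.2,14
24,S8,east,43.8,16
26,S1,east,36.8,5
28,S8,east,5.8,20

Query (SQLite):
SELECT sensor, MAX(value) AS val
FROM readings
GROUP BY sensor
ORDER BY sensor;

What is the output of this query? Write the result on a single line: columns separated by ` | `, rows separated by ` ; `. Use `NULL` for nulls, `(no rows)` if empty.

S1 | 46.2 ; S11 | 33.8 ; S5 | 44.2 ; S8 | 43.8

Partition readings by sensor; compute MAX(value) within each group.
  S1: ids {15, 18, 19, 26} → MAX(value)=46.2
  S11: ids {6} → MAX(value)=33.8
  S5: ids {12} → MAX(value)=44.2
  S8: ids {14, 24, 28} → MAX(value)=43.8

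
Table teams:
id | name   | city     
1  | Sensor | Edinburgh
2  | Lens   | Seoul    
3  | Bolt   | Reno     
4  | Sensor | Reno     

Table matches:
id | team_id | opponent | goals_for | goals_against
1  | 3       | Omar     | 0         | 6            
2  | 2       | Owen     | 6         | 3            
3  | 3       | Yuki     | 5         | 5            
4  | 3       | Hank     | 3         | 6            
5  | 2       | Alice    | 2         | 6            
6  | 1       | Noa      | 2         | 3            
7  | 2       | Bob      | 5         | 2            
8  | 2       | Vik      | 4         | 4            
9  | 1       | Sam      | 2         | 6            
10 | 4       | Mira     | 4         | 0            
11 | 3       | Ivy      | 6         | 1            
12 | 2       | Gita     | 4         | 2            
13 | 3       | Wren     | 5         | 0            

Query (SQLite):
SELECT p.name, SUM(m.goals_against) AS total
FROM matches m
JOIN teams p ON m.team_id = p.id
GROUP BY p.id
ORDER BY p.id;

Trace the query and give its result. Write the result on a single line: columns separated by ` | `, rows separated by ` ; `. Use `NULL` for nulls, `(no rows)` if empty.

Sensor | 9 ; Lens | 17 ; Bolt | 18 ; Sensor | 0

Join each matches row to its teams via team_id.
Group joined rows by teams.id; compute SUM(m.goals_against) per group.
  1: ids {6, 9} → SUM(m.goals_against)=9
  2: ids {2, 5, 7, 8, 12} → SUM(m.goals_against)=17
  3: ids {1, 3, 4, 11, 13} → SUM(m.goals_against)=18
  4: ids {10} → SUM(m.goals_against)=0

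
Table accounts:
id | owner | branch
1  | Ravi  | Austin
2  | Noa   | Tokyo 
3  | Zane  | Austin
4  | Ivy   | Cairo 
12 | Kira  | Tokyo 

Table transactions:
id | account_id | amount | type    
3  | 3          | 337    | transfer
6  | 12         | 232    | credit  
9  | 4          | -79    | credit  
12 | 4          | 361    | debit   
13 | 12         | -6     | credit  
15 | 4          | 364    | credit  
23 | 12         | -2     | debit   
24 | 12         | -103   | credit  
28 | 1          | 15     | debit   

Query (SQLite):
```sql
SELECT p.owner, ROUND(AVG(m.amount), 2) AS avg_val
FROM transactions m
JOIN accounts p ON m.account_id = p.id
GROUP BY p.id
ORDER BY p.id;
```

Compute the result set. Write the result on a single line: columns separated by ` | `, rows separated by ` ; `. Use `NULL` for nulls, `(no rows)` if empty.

Ravi | 15 ; Zane | 337 ; Ivy | 215.33 ; Kira | 30.25

Join each transactions row to its accounts via account_id.
Group joined rows by accounts.id; compute ROUND(AVG(m.amount), 2) per group.
  1: ids {28} → ROUND(AVG(m.amount), 2)=15
  3: ids {3} → ROUND(AVG(m.amount), 2)=337
  4: ids {9, 12, 15} → ROUND(AVG(m.amount), 2)=215.33
  12: ids {6, 13, 23, 24} → ROUND(AVG(m.amount), 2)=30.25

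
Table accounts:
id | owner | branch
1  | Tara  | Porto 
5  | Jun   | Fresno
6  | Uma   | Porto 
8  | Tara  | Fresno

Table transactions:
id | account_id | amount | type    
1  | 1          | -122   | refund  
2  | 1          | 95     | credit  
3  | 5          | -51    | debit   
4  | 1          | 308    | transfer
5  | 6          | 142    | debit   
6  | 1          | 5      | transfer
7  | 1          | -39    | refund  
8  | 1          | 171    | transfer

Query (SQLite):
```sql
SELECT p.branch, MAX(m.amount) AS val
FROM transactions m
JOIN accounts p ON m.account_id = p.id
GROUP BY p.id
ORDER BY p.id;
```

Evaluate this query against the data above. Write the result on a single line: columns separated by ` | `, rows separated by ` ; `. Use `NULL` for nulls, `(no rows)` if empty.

Join each transactions row to its accounts via account_id.
Group joined rows by accounts.id; compute MAX(m.amount) per group.
  1: ids {1, 2, 4, 6, 7, 8} → MAX(m.amount)=308
  5: ids {3} → MAX(m.amount)=-51
  6: ids {5} → MAX(m.amount)=142

Porto | 308 ; Fresno | -51 ; Porto | 142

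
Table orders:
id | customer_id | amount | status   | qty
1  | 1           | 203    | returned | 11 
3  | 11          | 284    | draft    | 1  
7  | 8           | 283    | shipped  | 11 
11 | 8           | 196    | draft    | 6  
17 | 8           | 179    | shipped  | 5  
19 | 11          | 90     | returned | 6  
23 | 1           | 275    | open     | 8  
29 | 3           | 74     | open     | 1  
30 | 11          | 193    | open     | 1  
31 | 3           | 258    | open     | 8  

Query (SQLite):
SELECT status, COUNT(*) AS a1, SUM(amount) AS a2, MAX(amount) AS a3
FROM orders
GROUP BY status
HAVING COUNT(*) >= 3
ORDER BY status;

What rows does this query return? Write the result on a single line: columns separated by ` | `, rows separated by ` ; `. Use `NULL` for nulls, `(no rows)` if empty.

Group orders by status.
Per group compute: COUNT(*), SUM(amount), MAX(amount).
HAVING: drop groups with fewer than 3 rows.
  draft: ids {3, 11} → COUNT(*)=2, SUM(amount)=480, MAX(amount)=284
  open: ids {23, 29, 30, 31} → COUNT(*)=4, SUM(amount)=800, MAX(amount)=275
  returned: ids {1, 19} → COUNT(*)=2, SUM(amount)=293, MAX(amount)=203
  shipped: ids {7, 17} → COUNT(*)=2, SUM(amount)=462, MAX(amount)=283

open | 4 | 800 | 275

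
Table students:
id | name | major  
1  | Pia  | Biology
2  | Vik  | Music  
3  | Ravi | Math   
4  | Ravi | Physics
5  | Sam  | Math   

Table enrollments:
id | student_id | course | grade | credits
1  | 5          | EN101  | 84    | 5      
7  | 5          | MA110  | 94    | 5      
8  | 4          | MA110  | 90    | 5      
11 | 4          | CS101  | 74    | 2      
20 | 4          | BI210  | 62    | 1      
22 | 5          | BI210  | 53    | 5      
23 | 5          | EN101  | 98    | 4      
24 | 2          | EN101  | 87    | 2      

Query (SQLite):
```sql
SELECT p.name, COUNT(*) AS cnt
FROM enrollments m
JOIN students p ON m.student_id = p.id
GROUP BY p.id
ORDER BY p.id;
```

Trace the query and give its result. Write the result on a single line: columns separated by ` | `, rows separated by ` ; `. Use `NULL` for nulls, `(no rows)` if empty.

Join each enrollments row to its students via student_id.
Group joined rows by students.id; compute COUNT(*) per group.
  2: ids {24} → COUNT(*)=1
  4: ids {8, 11, 20} → COUNT(*)=3
  5: ids {1, 7, 22, 23} → COUNT(*)=4

Vik | 1 ; Ravi | 3 ; Sam | 4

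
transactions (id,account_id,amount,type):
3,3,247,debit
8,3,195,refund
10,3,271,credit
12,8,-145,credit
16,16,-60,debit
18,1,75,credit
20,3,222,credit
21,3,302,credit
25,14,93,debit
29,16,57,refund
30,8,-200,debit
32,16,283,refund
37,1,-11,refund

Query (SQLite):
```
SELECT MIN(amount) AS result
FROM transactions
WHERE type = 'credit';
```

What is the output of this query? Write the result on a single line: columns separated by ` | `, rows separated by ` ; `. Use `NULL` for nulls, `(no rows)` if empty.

-145

Rows where type='credit' → amount values: [271, -145, 75, 222, 302].
MIN of non-NULL values = -145.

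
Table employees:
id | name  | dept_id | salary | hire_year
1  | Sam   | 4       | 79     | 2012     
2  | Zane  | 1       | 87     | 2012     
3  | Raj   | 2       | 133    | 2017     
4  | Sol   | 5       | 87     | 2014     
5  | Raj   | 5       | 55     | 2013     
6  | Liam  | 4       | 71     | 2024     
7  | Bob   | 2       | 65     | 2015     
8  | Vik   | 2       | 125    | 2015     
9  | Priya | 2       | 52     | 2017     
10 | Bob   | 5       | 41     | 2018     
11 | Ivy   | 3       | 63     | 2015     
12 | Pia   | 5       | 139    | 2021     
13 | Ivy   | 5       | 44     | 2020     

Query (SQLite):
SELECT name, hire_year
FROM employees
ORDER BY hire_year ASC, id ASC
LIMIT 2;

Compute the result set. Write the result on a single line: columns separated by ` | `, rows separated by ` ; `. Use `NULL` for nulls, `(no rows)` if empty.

Sort by hire_year asc, tiebreak id asc: (2012, id=1), (2012, id=2), (2013, id=5), (2014, id=4), (2015, id=7) …. Take first 2.

Sam | 2012 ; Zane | 2012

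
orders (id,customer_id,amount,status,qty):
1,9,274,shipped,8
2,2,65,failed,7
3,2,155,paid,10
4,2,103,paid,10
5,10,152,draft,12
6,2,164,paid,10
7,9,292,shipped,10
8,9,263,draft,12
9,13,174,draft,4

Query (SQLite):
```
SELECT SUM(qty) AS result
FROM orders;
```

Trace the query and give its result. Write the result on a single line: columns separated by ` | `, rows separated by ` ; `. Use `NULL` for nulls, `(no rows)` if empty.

83

All qty values: [8, 7, 10, 10, 12, 10, 10, 12, 4].
SUM of non-NULL values = 83.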